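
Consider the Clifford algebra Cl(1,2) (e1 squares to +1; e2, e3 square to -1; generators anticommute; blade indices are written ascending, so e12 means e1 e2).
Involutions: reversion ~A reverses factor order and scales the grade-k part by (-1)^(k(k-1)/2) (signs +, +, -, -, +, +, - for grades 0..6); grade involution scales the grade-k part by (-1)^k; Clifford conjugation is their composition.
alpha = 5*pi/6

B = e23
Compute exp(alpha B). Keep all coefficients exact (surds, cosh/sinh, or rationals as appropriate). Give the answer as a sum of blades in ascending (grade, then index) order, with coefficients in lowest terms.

B^2 = (1)^2*(e23)^2 = 1*(-1) = -1 (a basis 2-blade squares to minus the product of its generators' squares).
B^2 = -1 — the series telescopes trigonometrically here: l = 1, alpha*l = 5*pi/6, so exp(alpha B) = cos(5*pi/6) + (sin(5*pi/6)/1)*B = -sqrt(3)/2 + (1/2)*B.
Answer: -sqrt(3)/2 + 1/2*e23


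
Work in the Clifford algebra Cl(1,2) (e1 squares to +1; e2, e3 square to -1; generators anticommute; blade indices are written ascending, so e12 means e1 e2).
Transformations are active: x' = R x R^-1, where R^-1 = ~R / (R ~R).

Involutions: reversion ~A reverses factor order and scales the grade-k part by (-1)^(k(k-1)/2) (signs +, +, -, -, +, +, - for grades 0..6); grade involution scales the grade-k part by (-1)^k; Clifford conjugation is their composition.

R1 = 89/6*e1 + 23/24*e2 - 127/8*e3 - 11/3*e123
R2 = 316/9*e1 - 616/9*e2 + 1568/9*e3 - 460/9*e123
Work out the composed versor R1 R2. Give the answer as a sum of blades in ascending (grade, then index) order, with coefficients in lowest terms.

Distribute over the terms of R1 (each basis-blade product reordered to ascending indices, repeated generators contracted through their squares):
(89/6*e1) R2 = 14062/27 - 27412/27*e12 + 69776/27*e13 - 20470/27*e23
(23/24*e2) R2 = 1771/27 - 1817/54*e12 - 2645/54*e13 + 4508/27*e23
(-127/8*e3) R2 = 24892/9 - 14605/18*e12 + 10033/18*e13 - 9779/9*e23
(-11/3*e123) R2 = -5060/27 + 17248/27*e12 + 6776/27*e13 - 3476/27*e23
Summing the partial products and collecting blades:
Answer: 28483/9 - 32980/27*e12 + 10031/3*e13 - 48775/27*e23


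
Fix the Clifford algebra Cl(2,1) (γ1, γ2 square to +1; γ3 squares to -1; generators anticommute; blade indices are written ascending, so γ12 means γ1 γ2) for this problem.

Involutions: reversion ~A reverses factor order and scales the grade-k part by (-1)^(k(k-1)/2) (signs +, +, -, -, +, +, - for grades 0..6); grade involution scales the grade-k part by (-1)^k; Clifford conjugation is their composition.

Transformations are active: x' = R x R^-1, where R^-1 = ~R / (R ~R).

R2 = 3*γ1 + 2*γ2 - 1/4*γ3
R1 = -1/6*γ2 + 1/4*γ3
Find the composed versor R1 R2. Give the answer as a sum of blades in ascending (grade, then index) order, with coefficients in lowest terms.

Distribute over the terms of R1 (each basis-blade product reordered to ascending indices, repeated generators contracted through their squares):
(-1/6*γ2) R2 = -1/3 + 1/2*γ12 + 1/24*γ23
(1/4*γ3) R2 = 1/16 - 3/4*γ13 - 1/2*γ23
Summing the partial products and collecting blades:
Answer: -13/48 + 1/2*γ12 - 3/4*γ13 - 11/24*γ23


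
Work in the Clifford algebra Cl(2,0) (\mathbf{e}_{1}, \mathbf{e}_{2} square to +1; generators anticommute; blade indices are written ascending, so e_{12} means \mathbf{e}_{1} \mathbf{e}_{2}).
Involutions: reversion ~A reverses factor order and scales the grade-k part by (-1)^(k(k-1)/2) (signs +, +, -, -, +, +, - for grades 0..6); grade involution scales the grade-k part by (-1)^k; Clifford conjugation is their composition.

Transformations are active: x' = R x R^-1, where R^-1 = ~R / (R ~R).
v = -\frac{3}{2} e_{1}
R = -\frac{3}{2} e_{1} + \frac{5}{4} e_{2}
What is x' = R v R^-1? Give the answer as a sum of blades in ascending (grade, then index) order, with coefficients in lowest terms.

~R = -\frac{3}{2} e_{1} + \frac{5}{4} e_{2}, and R ~R = \frac{61}{16}, so R^-1 = ~R / (\frac{61}{16}).
R v = \frac{9}{4} + \frac{15}{8} e_{12}
Answer: -\frac{33}{122} e_{1} + \frac{90}{61} e_{2}


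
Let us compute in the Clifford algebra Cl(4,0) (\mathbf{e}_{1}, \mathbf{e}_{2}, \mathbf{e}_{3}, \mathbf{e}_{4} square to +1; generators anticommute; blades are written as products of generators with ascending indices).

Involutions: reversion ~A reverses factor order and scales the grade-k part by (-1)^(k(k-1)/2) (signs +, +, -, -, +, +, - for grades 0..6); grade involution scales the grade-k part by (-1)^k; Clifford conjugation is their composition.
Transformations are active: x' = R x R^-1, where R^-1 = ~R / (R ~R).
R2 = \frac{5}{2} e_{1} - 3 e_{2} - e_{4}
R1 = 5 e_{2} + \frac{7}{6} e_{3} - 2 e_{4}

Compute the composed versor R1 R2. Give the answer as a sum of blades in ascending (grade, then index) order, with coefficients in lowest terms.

Distribute over the terms of R1 (each basis-blade product reordered to ascending indices, repeated generators contracted through their squares):
(5 e_{2}) R2 = -15 - \frac{25}{2} e_{1} e_{2} - 5 e_{2} e_{4}
(\frac{7}{6} e_{3}) R2 = -\frac{35}{12} e_{1} e_{3} + \frac{7}{2} e_{2} e_{3} - \frac{7}{6} e_{3} e_{4}
(-2 e_{4}) R2 = 2 + 5 e_{1} e_{4} - 6 e_{2} e_{4}
Summing the partial products and collecting blades:
Answer: -13 - \frac{25}{2} e_{1} e_{2} - \frac{35}{12} e_{1} e_{3} + 5 e_{1} e_{4} + \frac{7}{2} e_{2} e_{3} - 11 e_{2} e_{4} - \frac{7}{6} e_{3} e_{4}


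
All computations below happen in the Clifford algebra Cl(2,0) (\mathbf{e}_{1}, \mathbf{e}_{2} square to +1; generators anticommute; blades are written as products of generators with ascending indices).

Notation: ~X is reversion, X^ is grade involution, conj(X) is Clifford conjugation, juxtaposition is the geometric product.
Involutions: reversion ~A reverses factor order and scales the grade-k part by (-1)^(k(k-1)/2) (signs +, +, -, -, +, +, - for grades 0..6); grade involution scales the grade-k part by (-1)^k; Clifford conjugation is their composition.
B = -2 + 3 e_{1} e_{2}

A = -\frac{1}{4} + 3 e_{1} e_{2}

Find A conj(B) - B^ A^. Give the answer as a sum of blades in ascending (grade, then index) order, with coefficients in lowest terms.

first term: \frac{19}{2} - \frac{21}{4} e_{1} e_{2}
second term: -\frac{17}{2} - \frac{27}{4} e_{1} e_{2}
Answer: 18 + \frac{3}{2} e_{1} e_{2}


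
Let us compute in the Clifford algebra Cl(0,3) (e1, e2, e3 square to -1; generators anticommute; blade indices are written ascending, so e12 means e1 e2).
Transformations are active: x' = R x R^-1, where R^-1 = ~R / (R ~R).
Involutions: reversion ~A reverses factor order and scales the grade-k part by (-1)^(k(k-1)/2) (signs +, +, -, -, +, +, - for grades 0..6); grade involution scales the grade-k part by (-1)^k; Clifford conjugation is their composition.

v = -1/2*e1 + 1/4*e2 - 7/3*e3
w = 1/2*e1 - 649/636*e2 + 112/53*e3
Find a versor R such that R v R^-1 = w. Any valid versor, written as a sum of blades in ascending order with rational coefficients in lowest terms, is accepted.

The midline construction: v and w both square to -829/144, so reflecting in their sum -245/318*e2 - 35/159*e3 exchanges them.
Answer: -245/318*e2 - 35/159*e3


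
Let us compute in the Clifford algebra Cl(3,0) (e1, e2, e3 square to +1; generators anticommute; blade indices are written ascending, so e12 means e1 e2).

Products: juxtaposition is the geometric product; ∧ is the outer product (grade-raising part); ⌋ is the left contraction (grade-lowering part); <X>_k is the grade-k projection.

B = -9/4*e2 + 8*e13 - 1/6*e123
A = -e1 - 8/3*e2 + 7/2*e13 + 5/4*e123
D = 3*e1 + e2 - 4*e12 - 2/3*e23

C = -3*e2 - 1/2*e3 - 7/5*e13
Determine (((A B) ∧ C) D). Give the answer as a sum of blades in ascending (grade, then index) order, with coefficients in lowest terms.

step 1: -523/24 + 113/12*e2 - 8*e3 + 9/4*e12 + 341/144*e13 + 1/6*e23 + 701/24*e123
step 2: 523/8*e2 + 523/48*e3 + 3661/120*e13 - 689/24*e23 + 1533/80*e123
step 3: 3329/72 + 10971/40*e1 + 523/72*e2 - 119/4*e3 - 63283/360*e12 - 10001/60*e13 - 9053/120*e23 - 9613/60*e123
Answer: 3329/72 + 10971/40*e1 + 523/72*e2 - 119/4*e3 - 63283/360*e12 - 10001/60*e13 - 9053/120*e23 - 9613/60*e123


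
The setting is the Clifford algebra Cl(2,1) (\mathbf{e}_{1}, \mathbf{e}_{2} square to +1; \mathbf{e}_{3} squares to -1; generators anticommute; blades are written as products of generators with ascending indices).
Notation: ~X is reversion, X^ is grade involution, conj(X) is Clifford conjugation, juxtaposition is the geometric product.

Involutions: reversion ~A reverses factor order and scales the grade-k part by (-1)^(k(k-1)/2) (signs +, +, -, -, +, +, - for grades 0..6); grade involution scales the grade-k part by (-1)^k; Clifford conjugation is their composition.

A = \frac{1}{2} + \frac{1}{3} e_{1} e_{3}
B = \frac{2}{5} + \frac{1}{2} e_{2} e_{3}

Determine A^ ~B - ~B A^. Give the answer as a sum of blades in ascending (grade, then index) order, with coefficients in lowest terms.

first term: \frac{1}{5} - \frac{1}{6} e_{1} e_{2} + \frac{2}{15} e_{1} e_{3} - \frac{1}{4} e_{2} e_{3}
second term: \frac{1}{5} + \frac{1}{6} e_{1} e_{2} + \frac{2}{15} e_{1} e_{3} - \frac{1}{4} e_{2} e_{3}
Answer: -\frac{1}{3} e_{1} e_{2}


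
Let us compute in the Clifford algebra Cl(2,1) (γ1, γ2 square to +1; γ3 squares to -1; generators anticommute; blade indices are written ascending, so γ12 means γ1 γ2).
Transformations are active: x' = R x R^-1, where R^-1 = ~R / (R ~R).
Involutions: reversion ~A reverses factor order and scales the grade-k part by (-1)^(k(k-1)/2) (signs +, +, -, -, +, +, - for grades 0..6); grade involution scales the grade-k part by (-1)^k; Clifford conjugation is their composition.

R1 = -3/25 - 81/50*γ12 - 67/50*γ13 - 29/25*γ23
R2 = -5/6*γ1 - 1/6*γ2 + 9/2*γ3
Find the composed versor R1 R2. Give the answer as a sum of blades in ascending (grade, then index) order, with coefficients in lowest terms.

Distribute over the terms of R2 (each basis-blade product reordered to ascending indices, repeated generators contracted through their squares):
R1 (-5/6*γ1) = 1/10*γ1 - 27/20*γ2 - 67/60*γ3 + 29/30*γ123
R1 (-1/6*γ2) = 27/100*γ1 + 1/50*γ2 - 29/150*γ3 - 67/300*γ123
R1 (9/2*γ3) = 603/100*γ1 + 261/50*γ2 - 27/50*γ3 - 729/100*γ123
Summing the partial products and collecting blades:
Answer: 32/5*γ1 + 389/100*γ2 - 37/20*γ3 - 491/75*γ123


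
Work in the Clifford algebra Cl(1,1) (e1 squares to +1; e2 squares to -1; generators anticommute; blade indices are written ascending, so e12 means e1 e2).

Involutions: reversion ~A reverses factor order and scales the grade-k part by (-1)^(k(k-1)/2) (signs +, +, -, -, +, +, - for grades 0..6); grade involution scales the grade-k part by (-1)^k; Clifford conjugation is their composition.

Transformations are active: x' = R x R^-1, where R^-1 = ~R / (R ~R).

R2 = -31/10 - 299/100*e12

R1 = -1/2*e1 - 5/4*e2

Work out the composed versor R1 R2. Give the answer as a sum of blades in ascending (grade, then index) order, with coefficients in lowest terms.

Distribute over the terms of R1 (each basis-blade product reordered to ascending indices, repeated generators contracted through their squares):
(-1/2*e1) R2 = 31/20*e1 + 299/200*e2
(-5/4*e2) R2 = 299/80*e1 + 31/8*e2
Summing the partial products and collecting blades:
Answer: 423/80*e1 + 537/100*e2


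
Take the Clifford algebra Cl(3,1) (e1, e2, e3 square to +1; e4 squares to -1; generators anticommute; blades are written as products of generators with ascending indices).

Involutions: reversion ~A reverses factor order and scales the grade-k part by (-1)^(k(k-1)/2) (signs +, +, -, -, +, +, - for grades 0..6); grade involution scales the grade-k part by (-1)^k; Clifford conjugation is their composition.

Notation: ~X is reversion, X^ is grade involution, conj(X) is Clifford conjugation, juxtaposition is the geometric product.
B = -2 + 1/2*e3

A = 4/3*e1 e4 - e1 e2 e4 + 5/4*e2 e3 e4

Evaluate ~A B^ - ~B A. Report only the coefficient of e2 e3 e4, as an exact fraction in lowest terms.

first term: 8/3*e1 e4 - 5/8*e2 e4 - 2*e1 e2 e4 - 2/3*e1 e3 e4 + 5/2*e2 e3 e4 + 1/2*e1 e2 e3 e4
second term: -8/3*e1 e4 - 5/8*e2 e4 + 2*e1 e2 e4 - 2/3*e1 e3 e4 - 5/2*e2 e3 e4 - 1/2*e1 e2 e3 e4
Answer: 5


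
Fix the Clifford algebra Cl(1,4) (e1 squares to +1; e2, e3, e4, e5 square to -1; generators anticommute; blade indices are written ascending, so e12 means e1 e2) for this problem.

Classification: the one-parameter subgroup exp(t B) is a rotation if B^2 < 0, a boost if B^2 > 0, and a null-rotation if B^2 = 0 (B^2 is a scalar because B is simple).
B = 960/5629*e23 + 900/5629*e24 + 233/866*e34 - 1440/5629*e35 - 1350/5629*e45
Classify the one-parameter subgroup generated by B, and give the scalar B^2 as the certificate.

B^2 term by term: the squares give (960/5629)^2*(e23)^2 + (900/5629)^2*(e24)^2 + (233/866)^2*(e34)^2 + (-1440/5629)^2*(e35)^2 + (-1350/5629)^2*(e45)^2 = 921600/31685641*(-1) + 810000/31685641*(-1) + 54289/749956*(-1) + 2073600/31685641*(-1) + 1822500/31685641*(-1) = -1/4 (each basis 2-blade squares to minus the product of its generators' squares); cross terms between blades sharing an index anticommute and cancel; the commuting (index-disjoint) pairs give grade-4 terms 2*c*c'*(blade product), which cancel blade by blade — e2345: -2592000/31685641 + 2592000/31685641 = 0 — confirming B is simple. So B^2 = -1/4.
Answer: rotation, certificate B^2 = -1/4. Check the certificate: B^2 = -1/4, and that sign is decisive whatever form B takes.


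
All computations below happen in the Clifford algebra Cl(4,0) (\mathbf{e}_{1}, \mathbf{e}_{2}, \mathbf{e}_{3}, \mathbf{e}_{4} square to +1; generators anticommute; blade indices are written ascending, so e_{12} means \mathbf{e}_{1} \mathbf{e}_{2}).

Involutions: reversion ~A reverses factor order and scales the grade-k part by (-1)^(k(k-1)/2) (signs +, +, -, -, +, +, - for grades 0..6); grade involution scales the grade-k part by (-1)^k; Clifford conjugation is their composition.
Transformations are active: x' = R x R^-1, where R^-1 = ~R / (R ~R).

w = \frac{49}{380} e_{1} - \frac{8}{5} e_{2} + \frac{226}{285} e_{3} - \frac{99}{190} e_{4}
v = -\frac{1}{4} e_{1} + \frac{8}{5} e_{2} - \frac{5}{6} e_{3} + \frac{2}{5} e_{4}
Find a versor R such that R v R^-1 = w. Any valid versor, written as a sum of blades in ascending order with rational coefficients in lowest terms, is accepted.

Key observation: q(v) = q(w) = \frac{12517}{3600} (sandwiches preserve the norm), so R = v + w = -\frac{23}{190} e_{1} - \frac{23}{570} e_{3} - \frac{23}{190} e_{4} works whenever it is invertible — the component of v along it is kept and (v - w)/2 reverses, sending v to w.
Answer: -\frac{23}{190} e_{1} - \frac{23}{570} e_{3} - \frac{23}{190} e_{4}


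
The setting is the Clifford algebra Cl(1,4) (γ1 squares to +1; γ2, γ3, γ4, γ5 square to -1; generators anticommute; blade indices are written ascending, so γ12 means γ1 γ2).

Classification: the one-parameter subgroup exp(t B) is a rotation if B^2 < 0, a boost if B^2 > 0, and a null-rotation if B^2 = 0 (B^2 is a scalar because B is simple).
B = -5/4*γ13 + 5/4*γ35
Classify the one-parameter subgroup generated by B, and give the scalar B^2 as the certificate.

B^2 term by term: the squares give (-5/4)^2*(γ13)^2 + (5/4)^2*(γ35)^2 = 25/16*(+1) + 25/16*(-1) = 0 (each basis 2-blade squares to minus the product of its generators' squares); cross terms between blades sharing an index anticommute and cancel. So B^2 = 0.
Answer: null-rotation, certificate B^2 = 0. Because 0 is invariant under every versor sandwich, the classification follows from its sign alone.


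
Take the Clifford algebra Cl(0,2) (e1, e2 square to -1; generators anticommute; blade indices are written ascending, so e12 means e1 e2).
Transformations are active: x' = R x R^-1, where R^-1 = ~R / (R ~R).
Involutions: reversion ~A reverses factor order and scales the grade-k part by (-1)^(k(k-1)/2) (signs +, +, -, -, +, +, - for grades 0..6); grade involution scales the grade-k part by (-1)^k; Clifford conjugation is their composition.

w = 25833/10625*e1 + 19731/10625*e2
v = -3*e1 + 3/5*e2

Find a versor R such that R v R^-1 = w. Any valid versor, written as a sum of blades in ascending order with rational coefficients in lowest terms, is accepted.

Why this works: both vectors square to -234/25, so q(v) = q(w) and R = v + w = -6042/10625*e1 + 26106/10625*e2 carries v to w — its own direction survives, the complement (v - w)/2 flips.
Answer: -6042/10625*e1 + 26106/10625*e2


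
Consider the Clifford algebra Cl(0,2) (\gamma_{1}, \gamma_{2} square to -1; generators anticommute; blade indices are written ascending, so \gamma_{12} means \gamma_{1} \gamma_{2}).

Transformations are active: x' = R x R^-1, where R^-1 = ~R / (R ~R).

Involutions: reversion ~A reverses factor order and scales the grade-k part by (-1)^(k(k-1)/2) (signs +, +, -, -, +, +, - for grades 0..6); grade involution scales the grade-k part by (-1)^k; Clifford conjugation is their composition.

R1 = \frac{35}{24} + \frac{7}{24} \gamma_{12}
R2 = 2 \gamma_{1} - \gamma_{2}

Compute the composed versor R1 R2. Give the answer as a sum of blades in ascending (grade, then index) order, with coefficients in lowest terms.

Distribute over the terms of R1 (each basis-blade product reordered to ascending indices, repeated generators contracted through their squares):
(\frac{35}{24}) R2 = \frac{35}{12} \gamma_{1} - \frac{35}{24} \gamma_{2}
(\frac{7}{24} \gamma_{12}) R2 = \frac{7}{24} \gamma_{1} + \frac{7}{12} \gamma_{2}
Summing the partial products and collecting blades:
Answer: \frac{77}{24} \gamma_{1} - \frac{7}{8} \gamma_{2}


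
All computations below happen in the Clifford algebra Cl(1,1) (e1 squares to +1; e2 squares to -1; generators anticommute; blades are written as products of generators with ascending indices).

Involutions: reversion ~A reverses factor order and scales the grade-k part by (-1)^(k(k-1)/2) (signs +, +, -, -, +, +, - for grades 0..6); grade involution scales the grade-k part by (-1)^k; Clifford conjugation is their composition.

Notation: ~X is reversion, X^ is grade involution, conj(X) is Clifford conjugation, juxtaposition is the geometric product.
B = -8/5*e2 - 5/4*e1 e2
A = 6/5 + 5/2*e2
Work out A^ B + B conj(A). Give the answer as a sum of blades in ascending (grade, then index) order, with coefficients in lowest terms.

first term: -4 + 25/8*e1 - 48/25*e2 - 3/2*e1 e2
second term: -4 - 25/8*e1 - 48/25*e2 - 3/2*e1 e2
Answer: -8 - 96/25*e2 - 3*e1 e2


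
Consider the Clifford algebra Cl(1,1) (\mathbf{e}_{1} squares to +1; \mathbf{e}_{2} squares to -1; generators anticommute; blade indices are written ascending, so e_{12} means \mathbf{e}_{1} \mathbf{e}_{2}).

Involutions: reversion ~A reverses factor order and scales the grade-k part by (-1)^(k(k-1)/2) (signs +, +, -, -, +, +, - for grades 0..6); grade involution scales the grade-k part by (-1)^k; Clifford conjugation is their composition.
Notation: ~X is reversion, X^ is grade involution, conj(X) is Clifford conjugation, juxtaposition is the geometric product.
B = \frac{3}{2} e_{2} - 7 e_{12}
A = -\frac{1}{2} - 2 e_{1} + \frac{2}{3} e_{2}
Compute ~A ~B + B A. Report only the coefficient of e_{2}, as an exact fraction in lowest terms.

first term: -1 + \frac{14}{3} e_{1} - \frac{59}{4} e_{2} - \frac{13}{2} e_{12}
second term: -1 + \frac{14}{3} e_{1} - \frac{59}{4} e_{2} + \frac{13}{2} e_{12}
Answer: -\frac{59}{2}


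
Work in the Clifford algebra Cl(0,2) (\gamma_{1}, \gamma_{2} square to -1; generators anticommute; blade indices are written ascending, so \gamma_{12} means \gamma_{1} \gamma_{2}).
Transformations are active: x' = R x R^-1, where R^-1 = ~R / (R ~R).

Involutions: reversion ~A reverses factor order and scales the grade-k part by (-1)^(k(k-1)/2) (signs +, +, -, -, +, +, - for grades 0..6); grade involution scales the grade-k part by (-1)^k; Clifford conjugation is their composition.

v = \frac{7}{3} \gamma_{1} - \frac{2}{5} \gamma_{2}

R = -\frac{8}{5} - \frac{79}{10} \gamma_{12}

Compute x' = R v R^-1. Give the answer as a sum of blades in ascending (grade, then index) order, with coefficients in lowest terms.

~R = -\frac{8}{5} + \frac{79}{10} \gamma_{12}, and R ~R = \frac{6497}{100}, so R^-1 = ~R / (\frac{6497}{100}).
R v = -\frac{517}{75} \gamma_{1} - \frac{2669}{150} \gamma_{2}
Answer: -\frac{64769}{32485} \gamma_{1} + \frac{24878}{19491} \gamma_{2}


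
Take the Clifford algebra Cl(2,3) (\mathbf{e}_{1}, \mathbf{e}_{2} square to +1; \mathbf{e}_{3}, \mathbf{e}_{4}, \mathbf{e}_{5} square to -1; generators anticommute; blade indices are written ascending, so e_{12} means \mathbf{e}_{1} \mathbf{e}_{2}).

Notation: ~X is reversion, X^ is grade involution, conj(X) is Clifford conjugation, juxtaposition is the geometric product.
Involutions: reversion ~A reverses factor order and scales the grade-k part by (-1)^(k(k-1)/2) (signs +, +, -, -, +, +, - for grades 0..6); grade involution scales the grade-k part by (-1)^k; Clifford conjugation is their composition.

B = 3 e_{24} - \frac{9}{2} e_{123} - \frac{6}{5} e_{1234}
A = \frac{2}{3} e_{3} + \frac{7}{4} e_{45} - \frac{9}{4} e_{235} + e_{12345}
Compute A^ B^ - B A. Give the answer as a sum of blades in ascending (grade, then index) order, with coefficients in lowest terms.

first term: \frac{6}{5} e_{5} + 3 e_{12} - \frac{81}{8} e_{15} + \frac{21}{4} e_{25} - \frac{9}{2} e_{45} - \frac{4}{5} e_{124} + 3 e_{135} - \frac{27}{10} e_{145} + 2 e_{234} - \frac{27}{4} e_{345} - \frac{21}{10} e_{1235} + \frac{63}{8} e_{12345}
second term: -\frac{6}{5} e_{5} + 3 e_{12} + \frac{81}{8} e_{15} - \frac{21}{4} e_{25} - \frac{9}{2} e_{45} - \frac{4}{5} e_{124} - 3 e_{135} + \frac{27}{10} e_{145} - 2 e_{234} - \frac{27}{4} e_{345} + \frac{21}{10} e_{1235} - \frac{63}{8} e_{12345}
Answer: \frac{12}{5} e_{5} - \frac{81}{4} e_{15} + \frac{21}{2} e_{25} + 6 e_{135} - \frac{27}{5} e_{145} + 4 e_{234} - \frac{21}{5} e_{1235} + \frac{63}{4} e_{12345}


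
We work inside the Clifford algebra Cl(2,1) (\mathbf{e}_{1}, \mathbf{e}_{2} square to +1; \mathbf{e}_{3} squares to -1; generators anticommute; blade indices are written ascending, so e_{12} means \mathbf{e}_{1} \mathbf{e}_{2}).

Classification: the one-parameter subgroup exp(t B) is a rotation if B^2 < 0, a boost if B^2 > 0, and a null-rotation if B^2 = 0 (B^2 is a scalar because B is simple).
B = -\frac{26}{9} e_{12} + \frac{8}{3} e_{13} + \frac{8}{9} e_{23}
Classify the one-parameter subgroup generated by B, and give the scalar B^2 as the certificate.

B^2 term by term: the squares give (-\frac{26}{9})^2*(e_{12})^2 + (\frac{8}{3})^2*(e_{13})^2 + (\frac{8}{9})^2*(e_{23})^2 = \frac{676}{81}*(-1) + \frac{64}{9}*(+1) + \frac{64}{81}*(+1) = -\frac{4}{9} (each basis 2-blade squares to minus the product of its generators' squares); cross terms between blades sharing an index anticommute and cancel. So B^2 = -\frac{4}{9}.
Answer: rotation, certificate B^2 = -\frac{4}{9}. The invariant at work: B^2 = -\frac{4}{9} is unchanged by conjugation, hence its sign classifies the subgroup whatever basis B is written in.


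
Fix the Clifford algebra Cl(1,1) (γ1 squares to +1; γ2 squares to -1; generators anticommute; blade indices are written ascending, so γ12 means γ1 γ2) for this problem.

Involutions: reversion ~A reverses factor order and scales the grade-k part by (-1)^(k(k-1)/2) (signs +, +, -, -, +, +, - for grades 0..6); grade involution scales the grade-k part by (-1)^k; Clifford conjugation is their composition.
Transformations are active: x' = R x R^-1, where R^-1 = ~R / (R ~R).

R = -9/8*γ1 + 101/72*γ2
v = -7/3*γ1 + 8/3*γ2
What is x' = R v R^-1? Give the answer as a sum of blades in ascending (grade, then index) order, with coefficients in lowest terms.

~R = -9/8*γ1 + 101/72*γ2, and R ~R = -455/648, so R^-1 = ~R / (-455/648).
R v = -241/216 + 59/216*γ12
Answer: -6781/5460*γ1 + 9781/5460*γ2


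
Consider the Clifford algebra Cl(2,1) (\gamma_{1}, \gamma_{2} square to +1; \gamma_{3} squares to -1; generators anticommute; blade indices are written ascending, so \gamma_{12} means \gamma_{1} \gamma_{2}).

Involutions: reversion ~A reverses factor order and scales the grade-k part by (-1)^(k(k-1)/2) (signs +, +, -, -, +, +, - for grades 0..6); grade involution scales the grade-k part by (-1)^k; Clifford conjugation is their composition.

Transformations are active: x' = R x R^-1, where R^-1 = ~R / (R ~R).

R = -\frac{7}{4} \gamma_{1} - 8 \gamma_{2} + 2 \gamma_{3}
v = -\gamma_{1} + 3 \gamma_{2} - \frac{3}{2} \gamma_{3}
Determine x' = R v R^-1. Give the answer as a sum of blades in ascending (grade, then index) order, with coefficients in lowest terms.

~R = -\frac{7}{4} \gamma_{1} - 8 \gamma_{2} + 2 \gamma_{3}, and R ~R = \frac{1009}{16}, so R^-1 = ~R / (\frac{1009}{16}).
R v = -\frac{77}{4} - \frac{53}{4} \gamma_{12} + \frac{37}{8} \gamma_{13} + 6 \gamma_{23}
Answer: \frac{2087}{1009} \gamma_{1} + \frac{1901}{1009} \gamma_{2} + \frac{563}{2018} \gamma_{3}


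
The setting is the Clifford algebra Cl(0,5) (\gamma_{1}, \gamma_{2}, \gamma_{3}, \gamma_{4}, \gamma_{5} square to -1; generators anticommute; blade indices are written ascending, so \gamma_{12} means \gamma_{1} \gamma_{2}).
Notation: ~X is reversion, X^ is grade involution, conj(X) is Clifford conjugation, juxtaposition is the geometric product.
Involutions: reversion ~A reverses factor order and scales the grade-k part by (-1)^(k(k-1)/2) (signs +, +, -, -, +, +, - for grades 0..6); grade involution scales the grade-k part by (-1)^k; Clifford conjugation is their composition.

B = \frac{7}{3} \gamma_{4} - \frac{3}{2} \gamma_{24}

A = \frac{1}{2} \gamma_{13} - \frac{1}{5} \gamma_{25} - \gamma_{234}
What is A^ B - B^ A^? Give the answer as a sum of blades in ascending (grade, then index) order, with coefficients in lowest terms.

first term: -\frac{3}{2} \gamma_{3} - \frac{7}{3} \gamma_{23} - \frac{3}{10} \gamma_{45} + \frac{7}{6} \gamma_{134} + \frac{7}{15} \gamma_{245} + \frac{3}{4} \gamma_{1234}
second term: -\frac{3}{2} \gamma_{3} + \frac{7}{3} \gamma_{23} + \frac{3}{10} \gamma_{45} - \frac{7}{6} \gamma_{134} - \frac{7}{15} \gamma_{245} + \frac{3}{4} \gamma_{1234}
Answer: -\frac{14}{3} \gamma_{23} - \frac{3}{5} \gamma_{45} + \frac{7}{3} \gamma_{134} + \frac{14}{15} \gamma_{245}


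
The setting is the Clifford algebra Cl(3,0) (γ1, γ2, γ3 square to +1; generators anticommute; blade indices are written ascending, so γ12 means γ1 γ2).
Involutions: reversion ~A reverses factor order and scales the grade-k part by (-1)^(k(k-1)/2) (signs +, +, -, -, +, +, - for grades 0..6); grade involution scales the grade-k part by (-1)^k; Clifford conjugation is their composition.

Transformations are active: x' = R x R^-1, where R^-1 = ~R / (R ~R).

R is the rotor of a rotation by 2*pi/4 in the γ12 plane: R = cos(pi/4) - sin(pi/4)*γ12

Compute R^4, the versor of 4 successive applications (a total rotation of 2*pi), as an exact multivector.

Rotor phase runs at HALF the rotation angle; powers of one rotor simply add phase, so after 4 steps in γ12 the phase is 4*pi/4 = pi and R^4 = cos(pi) - sin(pi)*γ12.
cos(pi) = -1 and sin(pi) = 0, so R^4 = -1. The total rotation 2*pi is 1 full turn, so every vector returns to itself, yet the rotor is -1, on the OTHER sheet of the double cover (an odd number of 2*pi turns).
Answer: -1


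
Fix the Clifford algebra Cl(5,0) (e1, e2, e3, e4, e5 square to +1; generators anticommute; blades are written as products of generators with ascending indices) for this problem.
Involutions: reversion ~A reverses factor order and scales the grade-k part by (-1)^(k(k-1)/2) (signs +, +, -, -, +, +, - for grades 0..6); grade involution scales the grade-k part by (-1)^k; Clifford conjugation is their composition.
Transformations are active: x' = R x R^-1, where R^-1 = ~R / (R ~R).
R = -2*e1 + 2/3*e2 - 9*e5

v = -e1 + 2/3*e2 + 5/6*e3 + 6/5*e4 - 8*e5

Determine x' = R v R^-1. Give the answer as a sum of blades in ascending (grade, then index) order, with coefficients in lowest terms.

~R = -2*e1 + 2/3*e2 - 9*e5, and R ~R = 769/9, so R^-1 = ~R / (769/9).
R v = 670/9 - 2/3*e1 e2 - 5/3*e1 e3 - 12/5*e1 e4 + 7*e1 e5 + 5/9*e2 e3 + 4/5*e2 e4 + 2/3*e2 e5 + 15/2*e3 e5 + 54/5*e4 e5
Answer: -1911/769*e1 + 1142/2307*e2 - 5/6*e3 - 6/5*e4 - 5908/769*e5


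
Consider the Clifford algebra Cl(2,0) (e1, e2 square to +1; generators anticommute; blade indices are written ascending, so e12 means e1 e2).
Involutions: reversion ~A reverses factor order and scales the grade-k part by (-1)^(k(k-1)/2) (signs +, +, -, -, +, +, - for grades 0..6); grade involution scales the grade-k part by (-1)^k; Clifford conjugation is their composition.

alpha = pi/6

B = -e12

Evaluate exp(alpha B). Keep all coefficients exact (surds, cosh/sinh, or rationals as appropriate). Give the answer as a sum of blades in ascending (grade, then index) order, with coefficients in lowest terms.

B^2 = (-1)^2*(e12)^2 = 1*(-1) = -1 (a basis 2-blade squares to minus the product of its generators' squares).
B^2 = -1 — a negative square means the series sums to a rotation: l = 1, alpha*l = pi/6, so exp(alpha B) = cos(pi/6) + (sin(pi/6)/1)*B = sqrt(3)/2 + (1/2)*B.
Answer: sqrt(3)/2 - 1/2*e12


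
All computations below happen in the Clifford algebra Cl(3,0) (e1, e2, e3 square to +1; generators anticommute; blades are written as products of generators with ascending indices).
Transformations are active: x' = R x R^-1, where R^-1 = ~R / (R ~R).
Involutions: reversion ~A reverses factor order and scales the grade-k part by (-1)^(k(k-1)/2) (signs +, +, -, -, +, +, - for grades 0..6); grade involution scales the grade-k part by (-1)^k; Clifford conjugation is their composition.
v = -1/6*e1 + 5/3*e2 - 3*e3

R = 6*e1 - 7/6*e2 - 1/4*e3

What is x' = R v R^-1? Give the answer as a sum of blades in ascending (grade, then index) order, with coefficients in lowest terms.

~R = 6*e1 - 7/6*e2 - 1/4*e3, and R ~R = 5389/144, so R^-1 = ~R / (5389/144).
R v = -79/36 + 353/36*e1 e2 - 433/24*e1 e3 + 47/12*e2 e3
Answer: -17363/32334*e1 - 24733/16167*e2 + 16325/5389*e3


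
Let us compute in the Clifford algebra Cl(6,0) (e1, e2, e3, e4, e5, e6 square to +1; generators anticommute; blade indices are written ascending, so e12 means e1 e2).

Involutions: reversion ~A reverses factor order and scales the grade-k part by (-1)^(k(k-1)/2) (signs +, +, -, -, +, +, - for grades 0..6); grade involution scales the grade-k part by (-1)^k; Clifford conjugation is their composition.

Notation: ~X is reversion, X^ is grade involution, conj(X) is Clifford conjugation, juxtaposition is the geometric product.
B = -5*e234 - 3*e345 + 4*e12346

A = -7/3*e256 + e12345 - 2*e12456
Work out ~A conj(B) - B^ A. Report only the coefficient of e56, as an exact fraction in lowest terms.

first term: 3*e12 - 5*e15 + 8*e35 - 4*e56 + 6*e1236 + 28/3*e1345 + 10*e1356 + 7*e2346 - 35/3*e3456
second term: -3*e12 + 5*e15 - 8*e35 + 4*e56 + 6*e1236 + 28/3*e1345 + 10*e1356 + 7*e2346 - 35/3*e3456
Answer: -8


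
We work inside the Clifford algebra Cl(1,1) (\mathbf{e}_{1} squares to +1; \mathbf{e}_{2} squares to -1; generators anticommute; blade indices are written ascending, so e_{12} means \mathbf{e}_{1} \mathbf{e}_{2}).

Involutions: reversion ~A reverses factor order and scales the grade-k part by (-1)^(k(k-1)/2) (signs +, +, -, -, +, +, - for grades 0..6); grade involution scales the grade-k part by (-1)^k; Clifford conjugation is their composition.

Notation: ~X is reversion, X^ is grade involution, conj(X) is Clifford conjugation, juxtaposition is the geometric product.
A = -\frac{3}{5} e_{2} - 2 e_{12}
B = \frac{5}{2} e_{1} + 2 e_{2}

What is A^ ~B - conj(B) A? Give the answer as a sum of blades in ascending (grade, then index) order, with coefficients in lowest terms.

first term: -\frac{6}{5} + 4 e_{1} + 5 e_{2} - \frac{3}{2} e_{12}
second term: -\frac{6}{5} + 4 e_{1} + 5 e_{2} + \frac{3}{2} e_{12}
Answer: -3 e_{12}


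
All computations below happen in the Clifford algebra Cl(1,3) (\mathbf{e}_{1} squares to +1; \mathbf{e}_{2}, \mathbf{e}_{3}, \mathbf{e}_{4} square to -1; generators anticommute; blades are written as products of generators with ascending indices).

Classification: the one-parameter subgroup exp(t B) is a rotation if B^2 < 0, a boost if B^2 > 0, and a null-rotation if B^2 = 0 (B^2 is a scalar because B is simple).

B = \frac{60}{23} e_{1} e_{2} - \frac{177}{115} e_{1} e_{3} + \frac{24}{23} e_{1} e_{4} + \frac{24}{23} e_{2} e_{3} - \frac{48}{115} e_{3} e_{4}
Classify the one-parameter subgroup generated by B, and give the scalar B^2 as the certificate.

B^2 term by term: the squares give (\frac{60}{23})^2*(e_{1} e_{2})^2 + (-\frac{177}{115})^2*(e_{1} e_{3})^2 + (\frac{24}{23})^2*(e_{1} e_{4})^2 + (\frac{24}{23})^2*(e_{2} e_{3})^2 + (-\frac{48}{115})^2*(e_{3} e_{4})^2 = \frac{3600}{529}*(+1) + \frac{31329}{13225}*(+1) + \frac{576}{529}*(+1) + \frac{576}{529}*(-1) + \frac{2304}{13225}*(-1) = 9 (each basis 2-blade squares to minus the product of its generators' squares); cross terms between blades sharing an index anticommute and cancel; the commuting (index-disjoint) pairs give grade-4 terms 2*c*c'*(blade product), which cancel blade by blade — e_{1} e_{2} e_{3} e_{4}: -\frac{1152}{529} + \frac{1152}{529} = 0 — confirming B is simple. So B^2 = 9.
Answer: boost, certificate B^2 = 9. B^2 = 9 is basis-independent, so its sign is the whole story.


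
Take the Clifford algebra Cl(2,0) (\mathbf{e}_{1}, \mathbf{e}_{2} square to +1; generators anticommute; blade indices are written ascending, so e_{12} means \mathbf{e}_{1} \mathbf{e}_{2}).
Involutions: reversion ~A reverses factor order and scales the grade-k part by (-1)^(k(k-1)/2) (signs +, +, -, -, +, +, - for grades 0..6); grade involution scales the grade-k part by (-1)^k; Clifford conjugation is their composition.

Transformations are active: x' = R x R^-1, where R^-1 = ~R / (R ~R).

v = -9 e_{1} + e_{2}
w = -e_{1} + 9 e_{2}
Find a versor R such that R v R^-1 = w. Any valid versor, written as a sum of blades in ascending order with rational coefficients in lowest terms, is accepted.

Take R = v + w = -10 e_{1} + 10 e_{2}. Because q(v) = q(w) = 82, conjugation by R sends v exactly to w.
Answer: -10 e_{1} + 10 e_{2}


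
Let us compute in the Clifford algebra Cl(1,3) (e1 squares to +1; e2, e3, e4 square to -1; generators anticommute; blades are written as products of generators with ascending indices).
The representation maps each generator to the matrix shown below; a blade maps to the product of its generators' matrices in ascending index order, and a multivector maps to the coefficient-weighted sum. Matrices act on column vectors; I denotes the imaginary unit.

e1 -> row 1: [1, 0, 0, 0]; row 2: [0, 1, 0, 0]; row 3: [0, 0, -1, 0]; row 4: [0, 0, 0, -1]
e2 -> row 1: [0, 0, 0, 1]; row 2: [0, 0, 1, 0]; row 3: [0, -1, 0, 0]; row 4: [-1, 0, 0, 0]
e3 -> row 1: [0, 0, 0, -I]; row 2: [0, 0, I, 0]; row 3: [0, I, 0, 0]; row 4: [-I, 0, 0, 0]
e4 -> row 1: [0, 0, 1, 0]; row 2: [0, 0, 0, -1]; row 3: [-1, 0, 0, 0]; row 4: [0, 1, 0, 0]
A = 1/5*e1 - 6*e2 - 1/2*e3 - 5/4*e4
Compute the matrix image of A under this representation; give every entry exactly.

M = (1/5)*rho(e1) + (-6)*rho(e2) + (-1/2)*rho(e3) + (-5/4)*rho(e4), summed entrywise:
Answer: row 1: [1/5, 0, -5/4, -6 + I/2]; row 2: [0, 1/5, -6 - I/2, 5/4]; row 3: [5/4, 6 - I/2, -1/5, 0]; row 4: [6 + I/2, -5/4, 0, -1/5]


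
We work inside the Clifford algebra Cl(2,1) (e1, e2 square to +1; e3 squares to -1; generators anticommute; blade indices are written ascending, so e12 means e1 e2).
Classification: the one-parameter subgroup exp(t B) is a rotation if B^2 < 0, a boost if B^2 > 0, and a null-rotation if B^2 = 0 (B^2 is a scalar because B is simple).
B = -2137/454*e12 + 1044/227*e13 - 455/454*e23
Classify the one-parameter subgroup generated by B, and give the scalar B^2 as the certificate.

B^2 term by term: the squares give (-2137/454)^2*(e12)^2 + (1044/227)^2*(e13)^2 + (-455/454)^2*(e23)^2 = 4566769/206116*(-1) + 1089936/51529*(+1) + 207025/206116*(+1) = 0 (each basis 2-blade squares to minus the product of its generators' squares); cross terms between blades sharing an index anticommute and cancel. So B^2 = 0.
Answer: null-rotation, certificate B^2 = 0. Key observation: B^2 = 0 is a conjugation invariant, so its sign decides the class regardless of the surface form of B.


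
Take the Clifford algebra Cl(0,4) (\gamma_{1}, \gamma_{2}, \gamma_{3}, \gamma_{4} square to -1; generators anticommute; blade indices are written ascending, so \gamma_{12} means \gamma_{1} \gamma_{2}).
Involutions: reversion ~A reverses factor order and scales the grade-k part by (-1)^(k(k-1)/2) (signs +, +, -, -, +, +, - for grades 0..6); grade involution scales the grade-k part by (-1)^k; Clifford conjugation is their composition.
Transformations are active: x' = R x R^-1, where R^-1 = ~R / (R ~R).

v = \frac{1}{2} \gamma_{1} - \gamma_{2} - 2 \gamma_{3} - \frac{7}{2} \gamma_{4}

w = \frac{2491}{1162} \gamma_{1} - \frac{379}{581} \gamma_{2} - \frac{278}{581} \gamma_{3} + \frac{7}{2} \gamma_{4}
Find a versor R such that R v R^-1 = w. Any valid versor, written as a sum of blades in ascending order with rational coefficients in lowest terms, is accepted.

Take R = v + w = \frac{1536}{581} \gamma_{1} - \frac{960}{581} \gamma_{2} - \frac{1440}{581} \gamma_{3}. Because q(v) = q(w) = -\frac{35}{2}, conjugation by R sends v exactly to w.
Answer: \frac{1536}{581} \gamma_{1} - \frac{960}{581} \gamma_{2} - \frac{1440}{581} \gamma_{3}


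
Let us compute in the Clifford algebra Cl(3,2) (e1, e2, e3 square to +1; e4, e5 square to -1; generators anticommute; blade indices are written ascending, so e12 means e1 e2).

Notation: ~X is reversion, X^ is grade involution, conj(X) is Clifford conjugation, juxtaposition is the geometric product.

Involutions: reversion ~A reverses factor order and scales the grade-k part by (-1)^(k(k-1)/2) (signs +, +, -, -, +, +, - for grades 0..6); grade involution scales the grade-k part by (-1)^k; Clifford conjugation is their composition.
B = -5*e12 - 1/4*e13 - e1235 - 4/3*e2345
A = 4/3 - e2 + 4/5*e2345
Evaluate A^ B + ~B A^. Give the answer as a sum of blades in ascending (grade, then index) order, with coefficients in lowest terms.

first term: -16/15 + 5*e1 - 20/3*e12 - 1/3*e13 - 4/5*e14 + 1/4*e123 + e135 - 4/3*e345 - 4/3*e1235 - 1/5*e1245 + 4*e1345 - 16/9*e2345
second term: -16/15 + 5*e1 + 20/3*e12 + 1/3*e13 + 4/5*e14 - 1/4*e123 - e135 + 4/3*e345 - 4/3*e1235 - 1/5*e1245 + 4*e1345 - 16/9*e2345
Answer: -32/15 + 10*e1 - 8/3*e1235 - 2/5*e1245 + 8*e1345 - 32/9*e2345


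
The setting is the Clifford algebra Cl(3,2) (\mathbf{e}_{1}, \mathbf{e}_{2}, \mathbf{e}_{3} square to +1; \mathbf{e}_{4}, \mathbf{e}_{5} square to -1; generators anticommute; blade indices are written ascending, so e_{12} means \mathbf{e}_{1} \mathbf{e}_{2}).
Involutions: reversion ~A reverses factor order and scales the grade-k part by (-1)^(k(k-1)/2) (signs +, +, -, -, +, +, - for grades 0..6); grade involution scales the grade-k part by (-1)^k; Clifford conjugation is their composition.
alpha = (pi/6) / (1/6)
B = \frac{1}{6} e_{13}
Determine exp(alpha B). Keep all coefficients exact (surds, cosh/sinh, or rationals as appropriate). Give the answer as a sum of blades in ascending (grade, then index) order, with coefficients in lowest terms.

B^2 = (\frac{1}{6})^2*(e_{13})^2 = \frac{1}{36}*(-1) = -\frac{1}{36} (a basis 2-blade squares to minus the product of its generators' squares).
B^2 = -\frac{1}{36} — a negative square means the series sums to a rotation: l = \frac{1}{6}, alpha*l = \frac{\pi}{6}, so exp(alpha B) = cos(\frac{\pi}{6}) + (sin(\frac{\pi}{6})/(\frac{1}{6}))*B = \frac{\sqrt{3}}{2} + (3)*B.
Answer: \frac{\sqrt{3}}{2} + \frac{1}{2} e_{13}


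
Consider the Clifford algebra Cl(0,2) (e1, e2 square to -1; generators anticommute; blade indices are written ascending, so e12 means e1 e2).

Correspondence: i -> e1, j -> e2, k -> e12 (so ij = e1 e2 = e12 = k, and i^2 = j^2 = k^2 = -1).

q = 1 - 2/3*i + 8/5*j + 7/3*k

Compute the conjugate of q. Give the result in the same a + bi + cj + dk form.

In blades: q = 1 - 2/3*e1 + 8/5*e2 + 7/3*e12.
Conjugation here is Clifford conjugation: the scalar is fixed and the grade-1 and grade-2 blades all flip sign, giving 1 + 2/3*e1 - 8/5*e2 - 7/3*e12; translating back:
Answer: 1 + 2/3*i - 8/5*j - 7/3*k


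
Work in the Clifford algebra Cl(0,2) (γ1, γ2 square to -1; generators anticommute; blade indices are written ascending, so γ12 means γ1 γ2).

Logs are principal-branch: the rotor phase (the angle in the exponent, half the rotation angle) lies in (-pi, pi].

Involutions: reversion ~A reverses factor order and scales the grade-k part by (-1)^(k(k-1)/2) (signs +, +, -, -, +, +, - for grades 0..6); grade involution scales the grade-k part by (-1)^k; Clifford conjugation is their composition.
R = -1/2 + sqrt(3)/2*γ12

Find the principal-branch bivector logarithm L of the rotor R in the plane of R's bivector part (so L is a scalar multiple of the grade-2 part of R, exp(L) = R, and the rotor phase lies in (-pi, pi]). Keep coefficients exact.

The scalar part of R is -1/2, so the principal-branch rotor phase is pinned; divide the bivector part by its sine to get the unit plane — L is the phase times that plane.
Concretely: cos(phase) = -1/2 gives phase = ±2*pi/3, and since phase/sin(phase) is even the sign is immaterial: L = (phase/sin(phase)) * <R>_2 = (4*sqrt(3)*pi/9) * <R>_2.
Answer: 2*pi/3*γ12
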